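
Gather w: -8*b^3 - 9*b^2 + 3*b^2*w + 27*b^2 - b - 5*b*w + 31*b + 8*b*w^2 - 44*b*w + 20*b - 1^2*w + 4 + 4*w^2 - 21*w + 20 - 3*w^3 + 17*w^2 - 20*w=-8*b^3 + 18*b^2 + 50*b - 3*w^3 + w^2*(8*b + 21) + w*(3*b^2 - 49*b - 42) + 24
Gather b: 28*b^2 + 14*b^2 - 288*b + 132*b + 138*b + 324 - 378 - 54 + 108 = 42*b^2 - 18*b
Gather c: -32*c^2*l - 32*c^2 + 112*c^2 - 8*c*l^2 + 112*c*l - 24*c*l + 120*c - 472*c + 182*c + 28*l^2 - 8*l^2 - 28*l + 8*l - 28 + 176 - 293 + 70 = c^2*(80 - 32*l) + c*(-8*l^2 + 88*l - 170) + 20*l^2 - 20*l - 75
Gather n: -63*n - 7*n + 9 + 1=10 - 70*n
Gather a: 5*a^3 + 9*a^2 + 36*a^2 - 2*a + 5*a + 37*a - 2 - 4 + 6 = 5*a^3 + 45*a^2 + 40*a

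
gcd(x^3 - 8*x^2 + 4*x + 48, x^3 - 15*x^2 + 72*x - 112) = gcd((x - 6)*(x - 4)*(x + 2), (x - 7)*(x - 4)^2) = x - 4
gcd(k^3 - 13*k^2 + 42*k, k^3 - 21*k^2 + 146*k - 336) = k^2 - 13*k + 42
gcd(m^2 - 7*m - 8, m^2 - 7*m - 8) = m^2 - 7*m - 8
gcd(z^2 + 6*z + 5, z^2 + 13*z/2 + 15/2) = z + 5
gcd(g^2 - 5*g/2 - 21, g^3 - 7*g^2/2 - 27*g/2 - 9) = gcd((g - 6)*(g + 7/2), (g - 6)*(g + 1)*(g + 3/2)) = g - 6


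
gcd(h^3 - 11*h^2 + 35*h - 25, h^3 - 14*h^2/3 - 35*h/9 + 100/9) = h - 5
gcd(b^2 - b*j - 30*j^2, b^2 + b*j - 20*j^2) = b + 5*j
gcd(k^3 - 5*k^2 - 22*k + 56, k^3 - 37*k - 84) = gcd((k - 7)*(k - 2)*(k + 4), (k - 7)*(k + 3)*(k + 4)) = k^2 - 3*k - 28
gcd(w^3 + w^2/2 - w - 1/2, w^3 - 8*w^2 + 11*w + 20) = w + 1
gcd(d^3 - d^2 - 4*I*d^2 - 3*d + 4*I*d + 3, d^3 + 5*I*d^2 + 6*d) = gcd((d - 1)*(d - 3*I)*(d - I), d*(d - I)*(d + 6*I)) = d - I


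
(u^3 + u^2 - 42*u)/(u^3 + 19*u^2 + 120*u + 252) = u*(u - 6)/(u^2 + 12*u + 36)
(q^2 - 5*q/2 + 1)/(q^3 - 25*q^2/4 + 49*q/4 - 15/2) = 2*(2*q - 1)/(4*q^2 - 17*q + 15)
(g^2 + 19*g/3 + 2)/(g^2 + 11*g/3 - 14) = (3*g + 1)/(3*g - 7)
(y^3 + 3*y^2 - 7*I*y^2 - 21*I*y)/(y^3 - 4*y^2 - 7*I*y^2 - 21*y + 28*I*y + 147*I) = y/(y - 7)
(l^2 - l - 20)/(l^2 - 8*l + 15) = (l + 4)/(l - 3)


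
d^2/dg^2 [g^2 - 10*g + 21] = 2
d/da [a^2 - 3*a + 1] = 2*a - 3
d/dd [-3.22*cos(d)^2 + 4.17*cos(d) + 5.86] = (6.44*cos(d) - 4.17)*sin(d)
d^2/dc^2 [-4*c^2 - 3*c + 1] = -8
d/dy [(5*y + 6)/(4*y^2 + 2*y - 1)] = (-20*y^2 - 48*y - 17)/(16*y^4 + 16*y^3 - 4*y^2 - 4*y + 1)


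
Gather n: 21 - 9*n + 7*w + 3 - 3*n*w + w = n*(-3*w - 9) + 8*w + 24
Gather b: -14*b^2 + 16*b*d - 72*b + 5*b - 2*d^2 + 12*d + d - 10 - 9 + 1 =-14*b^2 + b*(16*d - 67) - 2*d^2 + 13*d - 18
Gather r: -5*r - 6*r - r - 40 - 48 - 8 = -12*r - 96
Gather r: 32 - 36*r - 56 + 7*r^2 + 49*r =7*r^2 + 13*r - 24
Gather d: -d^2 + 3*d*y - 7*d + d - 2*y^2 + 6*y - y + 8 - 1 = -d^2 + d*(3*y - 6) - 2*y^2 + 5*y + 7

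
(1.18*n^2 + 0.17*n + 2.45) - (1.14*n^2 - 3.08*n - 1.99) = 0.04*n^2 + 3.25*n + 4.44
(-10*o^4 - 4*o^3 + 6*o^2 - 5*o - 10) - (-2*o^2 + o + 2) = -10*o^4 - 4*o^3 + 8*o^2 - 6*o - 12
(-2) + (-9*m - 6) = -9*m - 8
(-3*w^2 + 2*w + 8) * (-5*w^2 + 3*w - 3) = 15*w^4 - 19*w^3 - 25*w^2 + 18*w - 24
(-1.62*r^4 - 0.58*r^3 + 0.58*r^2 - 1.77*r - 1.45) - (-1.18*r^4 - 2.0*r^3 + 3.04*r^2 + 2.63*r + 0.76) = -0.44*r^4 + 1.42*r^3 - 2.46*r^2 - 4.4*r - 2.21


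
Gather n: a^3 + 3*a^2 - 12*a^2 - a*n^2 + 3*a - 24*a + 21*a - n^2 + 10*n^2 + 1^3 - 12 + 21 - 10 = a^3 - 9*a^2 + n^2*(9 - a)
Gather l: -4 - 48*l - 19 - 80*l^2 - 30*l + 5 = -80*l^2 - 78*l - 18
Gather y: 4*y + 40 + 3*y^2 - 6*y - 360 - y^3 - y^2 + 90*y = -y^3 + 2*y^2 + 88*y - 320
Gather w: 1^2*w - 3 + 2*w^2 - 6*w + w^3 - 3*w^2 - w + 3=w^3 - w^2 - 6*w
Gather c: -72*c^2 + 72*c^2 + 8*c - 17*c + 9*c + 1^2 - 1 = 0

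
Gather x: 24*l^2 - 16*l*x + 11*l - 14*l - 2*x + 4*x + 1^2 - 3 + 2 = 24*l^2 - 3*l + x*(2 - 16*l)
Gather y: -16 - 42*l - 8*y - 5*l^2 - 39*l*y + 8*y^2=-5*l^2 - 42*l + 8*y^2 + y*(-39*l - 8) - 16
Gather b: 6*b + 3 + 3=6*b + 6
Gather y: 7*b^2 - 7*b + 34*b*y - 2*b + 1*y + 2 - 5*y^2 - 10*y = 7*b^2 - 9*b - 5*y^2 + y*(34*b - 9) + 2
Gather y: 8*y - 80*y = -72*y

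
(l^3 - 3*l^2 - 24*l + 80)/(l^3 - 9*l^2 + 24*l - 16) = (l + 5)/(l - 1)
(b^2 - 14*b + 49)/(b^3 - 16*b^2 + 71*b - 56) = (b - 7)/(b^2 - 9*b + 8)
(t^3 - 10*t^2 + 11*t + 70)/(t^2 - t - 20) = (t^2 - 5*t - 14)/(t + 4)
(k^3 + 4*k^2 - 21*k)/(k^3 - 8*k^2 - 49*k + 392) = k*(k - 3)/(k^2 - 15*k + 56)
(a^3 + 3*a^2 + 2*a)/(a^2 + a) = a + 2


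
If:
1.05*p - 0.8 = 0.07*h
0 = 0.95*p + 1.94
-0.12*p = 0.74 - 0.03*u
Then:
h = -42.06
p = -2.04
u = 16.50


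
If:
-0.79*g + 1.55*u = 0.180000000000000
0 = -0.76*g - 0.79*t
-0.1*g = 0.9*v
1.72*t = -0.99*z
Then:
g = 0.598301713586291*z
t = -0.575581395348837*z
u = 0.304940873376239*z + 0.116129032258065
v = -0.0664779681762546*z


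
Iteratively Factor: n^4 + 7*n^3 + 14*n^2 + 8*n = (n + 2)*(n^3 + 5*n^2 + 4*n) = n*(n + 2)*(n^2 + 5*n + 4) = n*(n + 1)*(n + 2)*(n + 4)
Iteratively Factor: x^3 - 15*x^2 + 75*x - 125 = (x - 5)*(x^2 - 10*x + 25) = (x - 5)^2*(x - 5)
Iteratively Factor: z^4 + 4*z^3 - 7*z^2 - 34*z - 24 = (z + 4)*(z^3 - 7*z - 6) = (z - 3)*(z + 4)*(z^2 + 3*z + 2) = (z - 3)*(z + 1)*(z + 4)*(z + 2)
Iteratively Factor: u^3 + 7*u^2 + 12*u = (u + 3)*(u^2 + 4*u) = u*(u + 3)*(u + 4)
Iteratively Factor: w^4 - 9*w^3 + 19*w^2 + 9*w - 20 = (w - 1)*(w^3 - 8*w^2 + 11*w + 20) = (w - 4)*(w - 1)*(w^2 - 4*w - 5) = (w - 5)*(w - 4)*(w - 1)*(w + 1)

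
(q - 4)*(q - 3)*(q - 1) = q^3 - 8*q^2 + 19*q - 12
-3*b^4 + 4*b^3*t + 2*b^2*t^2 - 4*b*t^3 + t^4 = (-3*b + t)*(-b + t)^2*(b + t)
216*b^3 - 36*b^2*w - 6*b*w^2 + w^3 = (-6*b + w)^2*(6*b + w)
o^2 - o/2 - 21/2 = (o - 7/2)*(o + 3)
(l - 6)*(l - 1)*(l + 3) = l^3 - 4*l^2 - 15*l + 18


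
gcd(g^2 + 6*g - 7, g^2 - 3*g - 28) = 1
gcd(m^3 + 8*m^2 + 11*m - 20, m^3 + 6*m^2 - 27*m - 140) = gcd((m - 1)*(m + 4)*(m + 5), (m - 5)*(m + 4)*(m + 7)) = m + 4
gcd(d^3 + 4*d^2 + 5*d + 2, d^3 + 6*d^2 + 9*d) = 1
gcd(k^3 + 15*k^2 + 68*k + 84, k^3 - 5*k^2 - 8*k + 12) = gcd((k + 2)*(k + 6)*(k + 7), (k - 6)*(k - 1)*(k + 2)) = k + 2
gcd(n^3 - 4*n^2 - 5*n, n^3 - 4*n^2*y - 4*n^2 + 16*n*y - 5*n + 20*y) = n^2 - 4*n - 5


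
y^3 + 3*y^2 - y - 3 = (y - 1)*(y + 1)*(y + 3)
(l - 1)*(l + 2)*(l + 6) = l^3 + 7*l^2 + 4*l - 12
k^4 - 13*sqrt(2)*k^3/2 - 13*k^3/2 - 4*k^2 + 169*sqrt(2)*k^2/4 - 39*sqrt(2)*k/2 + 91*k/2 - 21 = (k - 6)*(k - 1/2)*(k - 7*sqrt(2))*(k + sqrt(2)/2)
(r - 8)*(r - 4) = r^2 - 12*r + 32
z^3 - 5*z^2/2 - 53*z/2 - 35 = (z - 7)*(z + 2)*(z + 5/2)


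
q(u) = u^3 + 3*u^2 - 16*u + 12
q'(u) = 3*u^2 + 6*u - 16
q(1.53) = -1.88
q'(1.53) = 0.20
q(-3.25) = 61.36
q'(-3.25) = -3.81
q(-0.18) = 14.97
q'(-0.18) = -16.98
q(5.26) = 156.37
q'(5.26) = 98.56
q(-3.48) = 61.87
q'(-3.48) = -0.55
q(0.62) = 3.47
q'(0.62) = -11.13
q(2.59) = 8.06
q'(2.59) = 19.66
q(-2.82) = 58.55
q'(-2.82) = -9.06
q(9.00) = 840.00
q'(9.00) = 281.00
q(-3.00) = 60.00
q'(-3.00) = -7.00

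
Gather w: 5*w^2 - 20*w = 5*w^2 - 20*w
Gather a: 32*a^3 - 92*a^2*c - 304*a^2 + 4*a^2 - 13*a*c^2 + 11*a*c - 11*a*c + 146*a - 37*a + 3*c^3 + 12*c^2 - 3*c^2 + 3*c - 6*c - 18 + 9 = 32*a^3 + a^2*(-92*c - 300) + a*(109 - 13*c^2) + 3*c^3 + 9*c^2 - 3*c - 9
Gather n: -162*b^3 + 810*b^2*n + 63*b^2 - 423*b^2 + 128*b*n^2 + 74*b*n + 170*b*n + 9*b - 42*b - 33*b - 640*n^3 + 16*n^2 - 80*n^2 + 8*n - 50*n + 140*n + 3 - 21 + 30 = -162*b^3 - 360*b^2 - 66*b - 640*n^3 + n^2*(128*b - 64) + n*(810*b^2 + 244*b + 98) + 12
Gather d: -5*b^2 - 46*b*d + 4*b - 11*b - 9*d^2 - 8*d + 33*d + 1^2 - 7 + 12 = -5*b^2 - 7*b - 9*d^2 + d*(25 - 46*b) + 6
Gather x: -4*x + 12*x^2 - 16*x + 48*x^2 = 60*x^2 - 20*x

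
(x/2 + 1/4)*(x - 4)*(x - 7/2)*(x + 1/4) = x^4/2 - 27*x^3/8 + 17*x^2/4 + 153*x/32 + 7/8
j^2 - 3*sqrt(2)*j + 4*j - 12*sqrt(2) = (j + 4)*(j - 3*sqrt(2))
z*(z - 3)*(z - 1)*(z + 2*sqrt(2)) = z^4 - 4*z^3 + 2*sqrt(2)*z^3 - 8*sqrt(2)*z^2 + 3*z^2 + 6*sqrt(2)*z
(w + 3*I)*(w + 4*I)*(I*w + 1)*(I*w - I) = -w^4 + w^3 - 6*I*w^3 + 5*w^2 + 6*I*w^2 - 5*w - 12*I*w + 12*I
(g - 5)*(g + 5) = g^2 - 25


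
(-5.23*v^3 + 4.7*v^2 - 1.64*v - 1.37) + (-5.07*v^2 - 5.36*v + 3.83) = -5.23*v^3 - 0.37*v^2 - 7.0*v + 2.46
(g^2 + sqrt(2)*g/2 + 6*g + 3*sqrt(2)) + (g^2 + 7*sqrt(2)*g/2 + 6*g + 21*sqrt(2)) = 2*g^2 + 4*sqrt(2)*g + 12*g + 24*sqrt(2)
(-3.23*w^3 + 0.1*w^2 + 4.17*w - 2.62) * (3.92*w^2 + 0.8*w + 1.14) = -12.6616*w^5 - 2.192*w^4 + 12.7442*w^3 - 6.8204*w^2 + 2.6578*w - 2.9868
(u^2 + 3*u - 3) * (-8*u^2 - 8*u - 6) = -8*u^4 - 32*u^3 - 6*u^2 + 6*u + 18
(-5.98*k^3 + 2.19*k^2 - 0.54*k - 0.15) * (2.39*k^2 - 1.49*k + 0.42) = -14.2922*k^5 + 14.1443*k^4 - 7.0653*k^3 + 1.3659*k^2 - 0.0033*k - 0.063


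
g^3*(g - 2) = g^4 - 2*g^3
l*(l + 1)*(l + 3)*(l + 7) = l^4 + 11*l^3 + 31*l^2 + 21*l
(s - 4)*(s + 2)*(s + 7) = s^3 + 5*s^2 - 22*s - 56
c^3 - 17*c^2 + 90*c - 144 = (c - 8)*(c - 6)*(c - 3)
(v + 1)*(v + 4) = v^2 + 5*v + 4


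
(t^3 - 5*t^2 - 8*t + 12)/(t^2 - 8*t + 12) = (t^2 + t - 2)/(t - 2)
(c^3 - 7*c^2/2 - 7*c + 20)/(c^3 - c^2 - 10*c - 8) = (c^2 + c/2 - 5)/(c^2 + 3*c + 2)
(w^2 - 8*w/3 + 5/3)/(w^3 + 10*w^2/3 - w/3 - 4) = (3*w - 5)/(3*w^2 + 13*w + 12)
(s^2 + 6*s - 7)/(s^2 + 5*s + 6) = (s^2 + 6*s - 7)/(s^2 + 5*s + 6)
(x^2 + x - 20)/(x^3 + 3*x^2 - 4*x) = (x^2 + x - 20)/(x*(x^2 + 3*x - 4))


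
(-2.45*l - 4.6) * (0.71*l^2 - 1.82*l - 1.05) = -1.7395*l^3 + 1.193*l^2 + 10.9445*l + 4.83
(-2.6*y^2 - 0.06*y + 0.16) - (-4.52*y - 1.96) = -2.6*y^2 + 4.46*y + 2.12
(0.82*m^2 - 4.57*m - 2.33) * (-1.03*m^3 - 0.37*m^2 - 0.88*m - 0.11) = -0.8446*m^5 + 4.4037*m^4 + 3.3692*m^3 + 4.7935*m^2 + 2.5531*m + 0.2563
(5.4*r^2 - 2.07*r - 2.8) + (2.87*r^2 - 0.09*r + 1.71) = 8.27*r^2 - 2.16*r - 1.09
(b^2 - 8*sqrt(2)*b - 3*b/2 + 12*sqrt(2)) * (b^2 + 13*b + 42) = b^4 - 8*sqrt(2)*b^3 + 23*b^3/2 - 92*sqrt(2)*b^2 + 45*b^2/2 - 180*sqrt(2)*b - 63*b + 504*sqrt(2)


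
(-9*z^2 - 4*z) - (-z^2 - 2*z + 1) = -8*z^2 - 2*z - 1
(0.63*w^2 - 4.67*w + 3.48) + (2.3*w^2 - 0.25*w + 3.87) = 2.93*w^2 - 4.92*w + 7.35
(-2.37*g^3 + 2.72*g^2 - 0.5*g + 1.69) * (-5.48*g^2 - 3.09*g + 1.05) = 12.9876*g^5 - 7.5823*g^4 - 8.1533*g^3 - 4.8602*g^2 - 5.7471*g + 1.7745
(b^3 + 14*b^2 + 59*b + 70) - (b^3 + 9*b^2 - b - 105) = 5*b^2 + 60*b + 175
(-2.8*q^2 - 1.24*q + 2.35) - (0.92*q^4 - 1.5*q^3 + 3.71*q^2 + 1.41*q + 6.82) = -0.92*q^4 + 1.5*q^3 - 6.51*q^2 - 2.65*q - 4.47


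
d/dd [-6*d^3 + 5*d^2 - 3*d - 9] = -18*d^2 + 10*d - 3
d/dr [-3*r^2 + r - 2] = 1 - 6*r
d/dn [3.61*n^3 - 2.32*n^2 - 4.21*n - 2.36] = 10.83*n^2 - 4.64*n - 4.21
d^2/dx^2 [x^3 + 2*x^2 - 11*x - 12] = 6*x + 4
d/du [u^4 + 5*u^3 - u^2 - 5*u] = 4*u^3 + 15*u^2 - 2*u - 5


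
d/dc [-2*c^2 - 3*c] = -4*c - 3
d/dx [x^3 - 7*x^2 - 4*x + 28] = 3*x^2 - 14*x - 4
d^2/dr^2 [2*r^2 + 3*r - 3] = 4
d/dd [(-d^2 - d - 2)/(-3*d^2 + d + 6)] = 4*(-d^2 - 6*d - 1)/(9*d^4 - 6*d^3 - 35*d^2 + 12*d + 36)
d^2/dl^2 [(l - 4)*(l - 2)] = 2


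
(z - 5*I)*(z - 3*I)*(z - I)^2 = z^4 - 10*I*z^3 - 32*z^2 + 38*I*z + 15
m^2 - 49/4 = (m - 7/2)*(m + 7/2)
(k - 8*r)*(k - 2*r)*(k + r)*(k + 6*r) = k^4 - 3*k^3*r - 48*k^2*r^2 + 52*k*r^3 + 96*r^4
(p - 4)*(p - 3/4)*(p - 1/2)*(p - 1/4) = p^4 - 11*p^3/2 + 107*p^2/16 - 91*p/32 + 3/8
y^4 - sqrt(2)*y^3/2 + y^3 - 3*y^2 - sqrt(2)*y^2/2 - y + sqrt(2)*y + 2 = (y - 1)*(y + 2)*(y - sqrt(2))*(y + sqrt(2)/2)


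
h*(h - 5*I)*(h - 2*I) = h^3 - 7*I*h^2 - 10*h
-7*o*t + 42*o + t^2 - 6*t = (-7*o + t)*(t - 6)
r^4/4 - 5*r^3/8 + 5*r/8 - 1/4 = (r/4 + 1/4)*(r - 2)*(r - 1)*(r - 1/2)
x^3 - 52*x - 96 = (x - 8)*(x + 2)*(x + 6)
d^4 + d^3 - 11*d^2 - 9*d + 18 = (d - 3)*(d - 1)*(d + 2)*(d + 3)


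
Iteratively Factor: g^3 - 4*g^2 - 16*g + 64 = (g - 4)*(g^2 - 16) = (g - 4)*(g + 4)*(g - 4)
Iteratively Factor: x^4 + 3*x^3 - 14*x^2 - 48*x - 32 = (x + 4)*(x^3 - x^2 - 10*x - 8) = (x + 2)*(x + 4)*(x^2 - 3*x - 4) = (x - 4)*(x + 2)*(x + 4)*(x + 1)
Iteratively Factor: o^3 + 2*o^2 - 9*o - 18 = (o - 3)*(o^2 + 5*o + 6) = (o - 3)*(o + 3)*(o + 2)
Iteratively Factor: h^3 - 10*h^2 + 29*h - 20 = (h - 1)*(h^2 - 9*h + 20) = (h - 5)*(h - 1)*(h - 4)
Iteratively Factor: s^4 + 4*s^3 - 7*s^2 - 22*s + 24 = (s - 2)*(s^3 + 6*s^2 + 5*s - 12) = (s - 2)*(s + 4)*(s^2 + 2*s - 3) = (s - 2)*(s - 1)*(s + 4)*(s + 3)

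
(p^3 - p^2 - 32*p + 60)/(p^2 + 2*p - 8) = (p^2 + p - 30)/(p + 4)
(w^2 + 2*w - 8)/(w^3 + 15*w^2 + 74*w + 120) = (w - 2)/(w^2 + 11*w + 30)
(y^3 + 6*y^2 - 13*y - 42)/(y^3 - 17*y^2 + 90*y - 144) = (y^2 + 9*y + 14)/(y^2 - 14*y + 48)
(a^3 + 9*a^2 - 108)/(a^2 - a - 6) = (a^2 + 12*a + 36)/(a + 2)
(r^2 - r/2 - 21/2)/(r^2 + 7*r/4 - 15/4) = 2*(2*r - 7)/(4*r - 5)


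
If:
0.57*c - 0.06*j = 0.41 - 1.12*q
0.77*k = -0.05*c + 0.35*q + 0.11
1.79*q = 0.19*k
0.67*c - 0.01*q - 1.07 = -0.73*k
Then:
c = 1.55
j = 7.97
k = 0.04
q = 0.00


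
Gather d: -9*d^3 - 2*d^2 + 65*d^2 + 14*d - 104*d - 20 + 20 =-9*d^3 + 63*d^2 - 90*d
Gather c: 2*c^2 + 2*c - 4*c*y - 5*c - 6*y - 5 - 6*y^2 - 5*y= 2*c^2 + c*(-4*y - 3) - 6*y^2 - 11*y - 5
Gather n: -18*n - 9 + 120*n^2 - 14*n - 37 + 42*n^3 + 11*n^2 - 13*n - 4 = 42*n^3 + 131*n^2 - 45*n - 50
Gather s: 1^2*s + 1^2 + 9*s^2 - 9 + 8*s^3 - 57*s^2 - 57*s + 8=8*s^3 - 48*s^2 - 56*s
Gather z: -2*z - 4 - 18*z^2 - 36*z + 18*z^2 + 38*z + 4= 0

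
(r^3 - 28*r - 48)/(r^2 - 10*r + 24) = (r^2 + 6*r + 8)/(r - 4)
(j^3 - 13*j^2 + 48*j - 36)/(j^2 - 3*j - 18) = (j^2 - 7*j + 6)/(j + 3)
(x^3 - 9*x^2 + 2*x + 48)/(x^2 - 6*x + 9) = (x^2 - 6*x - 16)/(x - 3)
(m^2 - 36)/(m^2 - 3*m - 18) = (m + 6)/(m + 3)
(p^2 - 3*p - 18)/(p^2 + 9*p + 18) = (p - 6)/(p + 6)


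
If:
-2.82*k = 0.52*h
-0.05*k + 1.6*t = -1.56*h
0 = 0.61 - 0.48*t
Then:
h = -1.30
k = 0.24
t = 1.27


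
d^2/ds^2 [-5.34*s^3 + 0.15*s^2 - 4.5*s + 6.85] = 0.3 - 32.04*s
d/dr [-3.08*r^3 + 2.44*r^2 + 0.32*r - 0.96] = -9.24*r^2 + 4.88*r + 0.32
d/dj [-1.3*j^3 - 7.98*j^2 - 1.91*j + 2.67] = -3.9*j^2 - 15.96*j - 1.91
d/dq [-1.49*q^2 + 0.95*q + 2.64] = 0.95 - 2.98*q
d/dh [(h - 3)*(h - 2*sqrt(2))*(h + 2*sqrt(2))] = 3*h^2 - 6*h - 8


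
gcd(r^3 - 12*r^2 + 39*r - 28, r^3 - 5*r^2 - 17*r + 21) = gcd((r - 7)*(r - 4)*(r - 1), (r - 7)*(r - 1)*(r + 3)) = r^2 - 8*r + 7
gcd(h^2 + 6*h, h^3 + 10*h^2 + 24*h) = h^2 + 6*h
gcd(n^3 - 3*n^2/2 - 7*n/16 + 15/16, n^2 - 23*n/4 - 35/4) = 1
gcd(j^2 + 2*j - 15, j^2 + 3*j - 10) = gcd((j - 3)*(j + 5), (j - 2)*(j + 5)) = j + 5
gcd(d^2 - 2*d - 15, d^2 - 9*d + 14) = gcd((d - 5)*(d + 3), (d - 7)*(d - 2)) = 1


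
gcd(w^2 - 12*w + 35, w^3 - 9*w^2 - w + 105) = w^2 - 12*w + 35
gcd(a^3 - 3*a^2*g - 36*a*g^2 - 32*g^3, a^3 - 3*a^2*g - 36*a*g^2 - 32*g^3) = a^3 - 3*a^2*g - 36*a*g^2 - 32*g^3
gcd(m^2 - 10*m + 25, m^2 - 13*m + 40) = m - 5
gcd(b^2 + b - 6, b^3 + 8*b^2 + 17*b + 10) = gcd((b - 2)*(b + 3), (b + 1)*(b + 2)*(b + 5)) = 1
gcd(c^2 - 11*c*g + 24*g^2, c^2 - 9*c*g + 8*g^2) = c - 8*g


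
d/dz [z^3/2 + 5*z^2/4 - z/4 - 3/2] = 3*z^2/2 + 5*z/2 - 1/4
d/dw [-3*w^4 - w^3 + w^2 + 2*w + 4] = -12*w^3 - 3*w^2 + 2*w + 2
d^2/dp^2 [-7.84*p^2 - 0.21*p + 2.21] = -15.6800000000000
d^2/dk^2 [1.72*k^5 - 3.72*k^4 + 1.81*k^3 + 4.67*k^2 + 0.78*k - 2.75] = 34.4*k^3 - 44.64*k^2 + 10.86*k + 9.34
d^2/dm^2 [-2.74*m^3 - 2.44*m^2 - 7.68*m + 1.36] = -16.44*m - 4.88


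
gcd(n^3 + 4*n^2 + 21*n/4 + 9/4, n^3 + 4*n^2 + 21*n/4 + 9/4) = n^3 + 4*n^2 + 21*n/4 + 9/4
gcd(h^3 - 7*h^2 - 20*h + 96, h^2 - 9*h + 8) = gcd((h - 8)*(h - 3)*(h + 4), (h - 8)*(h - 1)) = h - 8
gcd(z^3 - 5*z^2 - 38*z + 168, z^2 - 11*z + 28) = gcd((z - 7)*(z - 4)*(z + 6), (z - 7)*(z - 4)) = z^2 - 11*z + 28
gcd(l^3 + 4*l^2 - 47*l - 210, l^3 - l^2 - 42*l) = l^2 - l - 42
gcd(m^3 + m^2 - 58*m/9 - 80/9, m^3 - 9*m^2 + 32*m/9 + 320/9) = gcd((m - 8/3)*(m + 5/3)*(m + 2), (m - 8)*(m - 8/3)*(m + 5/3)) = m^2 - m - 40/9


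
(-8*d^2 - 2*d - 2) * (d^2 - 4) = -8*d^4 - 2*d^3 + 30*d^2 + 8*d + 8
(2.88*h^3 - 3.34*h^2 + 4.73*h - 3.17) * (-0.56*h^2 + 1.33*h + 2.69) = -1.6128*h^5 + 5.7008*h^4 + 0.656199999999999*h^3 - 0.918499999999998*h^2 + 8.5076*h - 8.5273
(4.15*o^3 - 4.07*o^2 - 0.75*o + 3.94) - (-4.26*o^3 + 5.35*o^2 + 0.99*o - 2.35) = 8.41*o^3 - 9.42*o^2 - 1.74*o + 6.29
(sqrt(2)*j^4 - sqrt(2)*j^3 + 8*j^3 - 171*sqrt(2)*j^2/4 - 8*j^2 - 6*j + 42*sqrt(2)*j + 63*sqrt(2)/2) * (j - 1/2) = sqrt(2)*j^5 - 3*sqrt(2)*j^4/2 + 8*j^4 - 169*sqrt(2)*j^3/4 - 12*j^3 - 2*j^2 + 507*sqrt(2)*j^2/8 + 3*j + 21*sqrt(2)*j/2 - 63*sqrt(2)/4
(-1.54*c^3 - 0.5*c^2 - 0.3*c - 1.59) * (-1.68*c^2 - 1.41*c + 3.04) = 2.5872*c^5 + 3.0114*c^4 - 3.4726*c^3 + 1.5742*c^2 + 1.3299*c - 4.8336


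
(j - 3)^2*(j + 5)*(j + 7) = j^4 + 6*j^3 - 28*j^2 - 102*j + 315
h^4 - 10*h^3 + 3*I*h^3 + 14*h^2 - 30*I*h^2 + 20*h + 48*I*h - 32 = (h - 8)*(h - 2)*(h + I)*(h + 2*I)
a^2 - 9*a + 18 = (a - 6)*(a - 3)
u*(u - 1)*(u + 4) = u^3 + 3*u^2 - 4*u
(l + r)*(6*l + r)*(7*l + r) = 42*l^3 + 55*l^2*r + 14*l*r^2 + r^3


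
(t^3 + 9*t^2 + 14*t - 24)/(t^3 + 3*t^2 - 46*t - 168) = (t - 1)/(t - 7)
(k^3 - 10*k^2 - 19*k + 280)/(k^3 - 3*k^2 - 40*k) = (k - 7)/k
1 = 1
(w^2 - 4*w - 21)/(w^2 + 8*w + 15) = (w - 7)/(w + 5)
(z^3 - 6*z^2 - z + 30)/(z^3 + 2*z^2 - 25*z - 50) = (z - 3)/(z + 5)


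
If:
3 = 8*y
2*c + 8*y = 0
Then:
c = -3/2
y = 3/8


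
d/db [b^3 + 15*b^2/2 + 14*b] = 3*b^2 + 15*b + 14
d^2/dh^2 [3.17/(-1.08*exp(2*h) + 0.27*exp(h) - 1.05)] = (-3.17*(2.16*exp(h) - 0.27)*(4.32*exp(h) - 0.54)*exp(h) + (13.6944*exp(h) - 0.8559)*(1.08*exp(2*h) - 0.27*exp(h) + 1.05))*exp(h)/(1.08*exp(2*h) - 0.27*exp(h) + 1.05)^3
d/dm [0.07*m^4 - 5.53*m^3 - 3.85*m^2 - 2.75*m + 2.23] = 0.28*m^3 - 16.59*m^2 - 7.7*m - 2.75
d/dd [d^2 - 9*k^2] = 2*d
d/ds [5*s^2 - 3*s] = 10*s - 3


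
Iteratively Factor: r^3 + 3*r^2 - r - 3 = (r + 3)*(r^2 - 1) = (r - 1)*(r + 3)*(r + 1)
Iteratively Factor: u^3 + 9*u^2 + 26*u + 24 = (u + 4)*(u^2 + 5*u + 6) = (u + 2)*(u + 4)*(u + 3)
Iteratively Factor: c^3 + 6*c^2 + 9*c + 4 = (c + 1)*(c^2 + 5*c + 4) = (c + 1)^2*(c + 4)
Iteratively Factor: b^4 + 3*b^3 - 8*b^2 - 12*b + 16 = (b + 4)*(b^3 - b^2 - 4*b + 4) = (b - 1)*(b + 4)*(b^2 - 4) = (b - 1)*(b + 2)*(b + 4)*(b - 2)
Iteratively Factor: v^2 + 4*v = (v)*(v + 4)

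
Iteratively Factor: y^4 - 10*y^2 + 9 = (y - 1)*(y^3 + y^2 - 9*y - 9) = (y - 1)*(y + 3)*(y^2 - 2*y - 3) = (y - 3)*(y - 1)*(y + 3)*(y + 1)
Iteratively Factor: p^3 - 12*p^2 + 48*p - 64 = (p - 4)*(p^2 - 8*p + 16) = (p - 4)^2*(p - 4)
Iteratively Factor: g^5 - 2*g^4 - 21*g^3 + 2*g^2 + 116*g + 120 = (g + 2)*(g^4 - 4*g^3 - 13*g^2 + 28*g + 60) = (g + 2)^2*(g^3 - 6*g^2 - g + 30) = (g + 2)^3*(g^2 - 8*g + 15) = (g - 3)*(g + 2)^3*(g - 5)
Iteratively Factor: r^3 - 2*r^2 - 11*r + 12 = (r + 3)*(r^2 - 5*r + 4) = (r - 4)*(r + 3)*(r - 1)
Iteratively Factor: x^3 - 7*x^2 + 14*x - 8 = (x - 1)*(x^2 - 6*x + 8) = (x - 4)*(x - 1)*(x - 2)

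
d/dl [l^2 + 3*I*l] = 2*l + 3*I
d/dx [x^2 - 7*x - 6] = 2*x - 7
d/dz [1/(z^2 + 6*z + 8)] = 2*(-z - 3)/(z^2 + 6*z + 8)^2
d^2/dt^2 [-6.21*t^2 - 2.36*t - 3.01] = -12.4200000000000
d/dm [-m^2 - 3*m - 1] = -2*m - 3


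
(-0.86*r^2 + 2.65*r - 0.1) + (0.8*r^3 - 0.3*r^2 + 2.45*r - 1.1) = 0.8*r^3 - 1.16*r^2 + 5.1*r - 1.2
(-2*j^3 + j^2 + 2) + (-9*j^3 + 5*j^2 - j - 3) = -11*j^3 + 6*j^2 - j - 1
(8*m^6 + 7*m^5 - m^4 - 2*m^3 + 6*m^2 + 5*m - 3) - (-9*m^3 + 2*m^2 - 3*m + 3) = 8*m^6 + 7*m^5 - m^4 + 7*m^3 + 4*m^2 + 8*m - 6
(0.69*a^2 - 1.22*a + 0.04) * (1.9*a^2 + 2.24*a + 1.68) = 1.311*a^4 - 0.7724*a^3 - 1.4976*a^2 - 1.96*a + 0.0672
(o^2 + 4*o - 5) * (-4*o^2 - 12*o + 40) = -4*o^4 - 28*o^3 + 12*o^2 + 220*o - 200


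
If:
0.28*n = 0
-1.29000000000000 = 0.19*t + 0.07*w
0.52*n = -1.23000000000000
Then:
No Solution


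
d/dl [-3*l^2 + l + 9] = 1 - 6*l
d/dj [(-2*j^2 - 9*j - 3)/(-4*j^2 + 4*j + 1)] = (-44*j^2 - 28*j + 3)/(16*j^4 - 32*j^3 + 8*j^2 + 8*j + 1)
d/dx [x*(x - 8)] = 2*x - 8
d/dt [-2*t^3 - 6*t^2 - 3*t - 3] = -6*t^2 - 12*t - 3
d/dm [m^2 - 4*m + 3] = 2*m - 4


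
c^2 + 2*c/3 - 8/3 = (c - 4/3)*(c + 2)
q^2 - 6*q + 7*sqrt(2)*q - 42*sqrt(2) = (q - 6)*(q + 7*sqrt(2))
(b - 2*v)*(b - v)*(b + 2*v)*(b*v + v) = b^4*v - b^3*v^2 + b^3*v - 4*b^2*v^3 - b^2*v^2 + 4*b*v^4 - 4*b*v^3 + 4*v^4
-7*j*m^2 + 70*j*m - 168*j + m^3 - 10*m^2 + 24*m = (-7*j + m)*(m - 6)*(m - 4)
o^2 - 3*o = o*(o - 3)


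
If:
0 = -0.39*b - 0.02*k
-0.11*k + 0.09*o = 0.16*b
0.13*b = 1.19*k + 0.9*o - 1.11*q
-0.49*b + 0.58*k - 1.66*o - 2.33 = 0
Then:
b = 0.09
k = -1.83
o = -2.07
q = -3.65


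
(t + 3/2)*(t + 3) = t^2 + 9*t/2 + 9/2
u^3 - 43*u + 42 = (u - 6)*(u - 1)*(u + 7)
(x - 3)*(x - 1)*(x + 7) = x^3 + 3*x^2 - 25*x + 21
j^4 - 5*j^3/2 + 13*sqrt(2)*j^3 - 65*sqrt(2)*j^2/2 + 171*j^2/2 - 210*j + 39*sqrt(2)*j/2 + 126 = (j - 3/2)*(j - 1)*(j + 6*sqrt(2))*(j + 7*sqrt(2))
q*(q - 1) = q^2 - q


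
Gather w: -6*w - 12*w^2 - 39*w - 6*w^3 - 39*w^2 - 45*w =-6*w^3 - 51*w^2 - 90*w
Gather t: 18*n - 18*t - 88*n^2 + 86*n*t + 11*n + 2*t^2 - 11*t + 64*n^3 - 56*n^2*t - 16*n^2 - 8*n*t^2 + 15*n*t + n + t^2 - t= 64*n^3 - 104*n^2 + 30*n + t^2*(3 - 8*n) + t*(-56*n^2 + 101*n - 30)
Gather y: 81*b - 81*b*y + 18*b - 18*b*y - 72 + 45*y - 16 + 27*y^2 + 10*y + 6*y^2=99*b + 33*y^2 + y*(55 - 99*b) - 88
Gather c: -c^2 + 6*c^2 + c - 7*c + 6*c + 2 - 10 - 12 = 5*c^2 - 20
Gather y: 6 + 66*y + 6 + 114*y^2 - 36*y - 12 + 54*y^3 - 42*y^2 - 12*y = 54*y^3 + 72*y^2 + 18*y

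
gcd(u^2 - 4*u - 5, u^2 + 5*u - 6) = 1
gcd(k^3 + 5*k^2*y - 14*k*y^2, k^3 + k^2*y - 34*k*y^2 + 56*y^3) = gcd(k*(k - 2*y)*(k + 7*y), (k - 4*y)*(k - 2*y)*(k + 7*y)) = -k^2 - 5*k*y + 14*y^2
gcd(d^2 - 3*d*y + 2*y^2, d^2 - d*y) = -d + y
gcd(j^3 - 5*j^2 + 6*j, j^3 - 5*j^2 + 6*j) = j^3 - 5*j^2 + 6*j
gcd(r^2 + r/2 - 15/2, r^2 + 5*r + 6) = r + 3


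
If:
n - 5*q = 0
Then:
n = 5*q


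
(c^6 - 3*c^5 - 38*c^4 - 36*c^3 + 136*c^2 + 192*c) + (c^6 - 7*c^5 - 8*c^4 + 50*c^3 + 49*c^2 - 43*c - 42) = 2*c^6 - 10*c^5 - 46*c^4 + 14*c^3 + 185*c^2 + 149*c - 42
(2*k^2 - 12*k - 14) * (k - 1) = 2*k^3 - 14*k^2 - 2*k + 14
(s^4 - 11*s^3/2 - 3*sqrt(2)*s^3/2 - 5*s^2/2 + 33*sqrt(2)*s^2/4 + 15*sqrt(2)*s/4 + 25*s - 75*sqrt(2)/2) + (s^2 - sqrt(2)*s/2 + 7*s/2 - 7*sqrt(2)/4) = s^4 - 11*s^3/2 - 3*sqrt(2)*s^3/2 - 3*s^2/2 + 33*sqrt(2)*s^2/4 + 13*sqrt(2)*s/4 + 57*s/2 - 157*sqrt(2)/4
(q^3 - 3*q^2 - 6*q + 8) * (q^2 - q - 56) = q^5 - 4*q^4 - 59*q^3 + 182*q^2 + 328*q - 448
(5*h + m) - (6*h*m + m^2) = -6*h*m + 5*h - m^2 + m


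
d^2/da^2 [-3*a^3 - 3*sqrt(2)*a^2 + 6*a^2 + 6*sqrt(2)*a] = -18*a - 6*sqrt(2) + 12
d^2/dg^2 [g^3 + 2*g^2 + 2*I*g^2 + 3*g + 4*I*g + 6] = 6*g + 4 + 4*I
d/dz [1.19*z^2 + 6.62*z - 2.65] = 2.38*z + 6.62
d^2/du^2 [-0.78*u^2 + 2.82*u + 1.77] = -1.56000000000000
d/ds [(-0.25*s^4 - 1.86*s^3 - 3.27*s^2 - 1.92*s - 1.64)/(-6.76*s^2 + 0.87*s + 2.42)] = (3.38*s^5 + 11.9211*s^4 - 5.6564*s^3 - 29.3277*s^2 - 37.9996*s - 3.2196)/(45.6976*s^4 - 11.7624*s^3 - 31.9615*s^2 + 4.2108*s + 5.8564)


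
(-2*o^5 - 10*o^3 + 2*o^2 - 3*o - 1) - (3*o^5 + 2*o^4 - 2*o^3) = -5*o^5 - 2*o^4 - 8*o^3 + 2*o^2 - 3*o - 1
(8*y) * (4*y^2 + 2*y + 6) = 32*y^3 + 16*y^2 + 48*y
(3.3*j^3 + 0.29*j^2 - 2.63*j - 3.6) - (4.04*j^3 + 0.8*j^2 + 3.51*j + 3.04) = -0.74*j^3 - 0.51*j^2 - 6.14*j - 6.64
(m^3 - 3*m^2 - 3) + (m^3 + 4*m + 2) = 2*m^3 - 3*m^2 + 4*m - 1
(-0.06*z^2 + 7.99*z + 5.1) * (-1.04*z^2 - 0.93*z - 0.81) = 0.0624*z^4 - 8.2538*z^3 - 12.6861*z^2 - 11.2149*z - 4.131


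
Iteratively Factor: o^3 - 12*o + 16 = (o - 2)*(o^2 + 2*o - 8) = (o - 2)*(o + 4)*(o - 2)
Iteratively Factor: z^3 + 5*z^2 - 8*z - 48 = (z - 3)*(z^2 + 8*z + 16) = (z - 3)*(z + 4)*(z + 4)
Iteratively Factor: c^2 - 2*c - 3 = (c - 3)*(c + 1)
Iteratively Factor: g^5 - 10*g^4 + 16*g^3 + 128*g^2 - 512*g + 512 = (g - 4)*(g^4 - 6*g^3 - 8*g^2 + 96*g - 128) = (g - 4)^2*(g^3 - 2*g^2 - 16*g + 32) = (g - 4)^2*(g + 4)*(g^2 - 6*g + 8) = (g - 4)^3*(g + 4)*(g - 2)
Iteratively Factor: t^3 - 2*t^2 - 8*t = (t - 4)*(t^2 + 2*t) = (t - 4)*(t + 2)*(t)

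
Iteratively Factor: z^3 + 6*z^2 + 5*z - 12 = (z - 1)*(z^2 + 7*z + 12) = (z - 1)*(z + 3)*(z + 4)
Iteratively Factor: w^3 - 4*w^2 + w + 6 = (w + 1)*(w^2 - 5*w + 6) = (w - 2)*(w + 1)*(w - 3)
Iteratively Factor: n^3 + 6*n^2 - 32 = (n + 4)*(n^2 + 2*n - 8) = (n + 4)^2*(n - 2)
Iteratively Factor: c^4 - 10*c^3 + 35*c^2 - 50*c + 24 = (c - 2)*(c^3 - 8*c^2 + 19*c - 12) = (c - 2)*(c - 1)*(c^2 - 7*c + 12) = (c - 4)*(c - 2)*(c - 1)*(c - 3)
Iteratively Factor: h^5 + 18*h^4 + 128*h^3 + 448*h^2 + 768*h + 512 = (h + 4)*(h^4 + 14*h^3 + 72*h^2 + 160*h + 128) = (h + 4)^2*(h^3 + 10*h^2 + 32*h + 32) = (h + 4)^3*(h^2 + 6*h + 8) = (h + 4)^4*(h + 2)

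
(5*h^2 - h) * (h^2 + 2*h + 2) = 5*h^4 + 9*h^3 + 8*h^2 - 2*h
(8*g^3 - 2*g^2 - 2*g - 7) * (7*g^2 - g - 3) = 56*g^5 - 22*g^4 - 36*g^3 - 41*g^2 + 13*g + 21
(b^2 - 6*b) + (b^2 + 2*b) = 2*b^2 - 4*b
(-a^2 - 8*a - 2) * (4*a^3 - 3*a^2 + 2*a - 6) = -4*a^5 - 29*a^4 + 14*a^3 - 4*a^2 + 44*a + 12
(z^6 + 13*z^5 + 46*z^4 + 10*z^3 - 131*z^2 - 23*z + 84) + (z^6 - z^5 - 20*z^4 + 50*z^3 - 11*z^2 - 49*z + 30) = 2*z^6 + 12*z^5 + 26*z^4 + 60*z^3 - 142*z^2 - 72*z + 114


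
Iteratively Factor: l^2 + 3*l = (l + 3)*(l)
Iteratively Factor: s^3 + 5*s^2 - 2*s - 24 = (s - 2)*(s^2 + 7*s + 12) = (s - 2)*(s + 3)*(s + 4)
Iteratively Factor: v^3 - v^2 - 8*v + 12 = (v - 2)*(v^2 + v - 6) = (v - 2)^2*(v + 3)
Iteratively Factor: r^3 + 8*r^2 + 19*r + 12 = (r + 3)*(r^2 + 5*r + 4) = (r + 1)*(r + 3)*(r + 4)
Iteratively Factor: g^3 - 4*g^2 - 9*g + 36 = (g - 4)*(g^2 - 9) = (g - 4)*(g + 3)*(g - 3)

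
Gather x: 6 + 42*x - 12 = 42*x - 6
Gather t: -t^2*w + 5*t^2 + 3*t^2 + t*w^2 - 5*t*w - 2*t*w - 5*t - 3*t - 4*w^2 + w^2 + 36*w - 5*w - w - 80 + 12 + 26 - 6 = t^2*(8 - w) + t*(w^2 - 7*w - 8) - 3*w^2 + 30*w - 48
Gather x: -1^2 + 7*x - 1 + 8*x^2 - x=8*x^2 + 6*x - 2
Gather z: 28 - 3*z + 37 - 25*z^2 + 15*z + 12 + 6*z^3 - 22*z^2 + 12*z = 6*z^3 - 47*z^2 + 24*z + 77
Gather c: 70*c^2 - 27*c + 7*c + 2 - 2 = 70*c^2 - 20*c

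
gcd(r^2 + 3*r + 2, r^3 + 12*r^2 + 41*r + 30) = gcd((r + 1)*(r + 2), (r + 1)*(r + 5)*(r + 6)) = r + 1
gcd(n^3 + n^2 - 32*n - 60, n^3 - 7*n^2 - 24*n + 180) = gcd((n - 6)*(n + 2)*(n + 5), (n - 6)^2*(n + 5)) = n^2 - n - 30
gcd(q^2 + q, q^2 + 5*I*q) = q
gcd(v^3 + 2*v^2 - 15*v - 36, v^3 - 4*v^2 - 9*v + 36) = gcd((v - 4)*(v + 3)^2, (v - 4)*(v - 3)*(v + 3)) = v^2 - v - 12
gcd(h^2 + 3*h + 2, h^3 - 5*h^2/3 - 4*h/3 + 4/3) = h + 1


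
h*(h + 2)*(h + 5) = h^3 + 7*h^2 + 10*h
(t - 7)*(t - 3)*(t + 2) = t^3 - 8*t^2 + t + 42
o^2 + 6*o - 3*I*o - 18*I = (o + 6)*(o - 3*I)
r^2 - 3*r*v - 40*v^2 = (r - 8*v)*(r + 5*v)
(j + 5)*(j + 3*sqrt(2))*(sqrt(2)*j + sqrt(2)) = sqrt(2)*j^3 + 6*j^2 + 6*sqrt(2)*j^2 + 5*sqrt(2)*j + 36*j + 30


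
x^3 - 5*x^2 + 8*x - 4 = (x - 2)^2*(x - 1)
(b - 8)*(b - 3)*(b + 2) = b^3 - 9*b^2 + 2*b + 48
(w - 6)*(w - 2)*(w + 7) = w^3 - w^2 - 44*w + 84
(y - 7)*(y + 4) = y^2 - 3*y - 28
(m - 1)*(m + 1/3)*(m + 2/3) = m^3 - 7*m/9 - 2/9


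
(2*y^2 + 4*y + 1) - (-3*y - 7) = 2*y^2 + 7*y + 8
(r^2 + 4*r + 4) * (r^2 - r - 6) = r^4 + 3*r^3 - 6*r^2 - 28*r - 24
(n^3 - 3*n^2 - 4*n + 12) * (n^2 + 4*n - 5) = n^5 + n^4 - 21*n^3 + 11*n^2 + 68*n - 60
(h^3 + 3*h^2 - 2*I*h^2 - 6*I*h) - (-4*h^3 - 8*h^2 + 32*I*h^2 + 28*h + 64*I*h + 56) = 5*h^3 + 11*h^2 - 34*I*h^2 - 28*h - 70*I*h - 56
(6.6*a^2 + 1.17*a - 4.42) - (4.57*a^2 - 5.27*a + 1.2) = 2.03*a^2 + 6.44*a - 5.62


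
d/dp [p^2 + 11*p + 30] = 2*p + 11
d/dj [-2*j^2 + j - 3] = 1 - 4*j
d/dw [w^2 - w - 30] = 2*w - 1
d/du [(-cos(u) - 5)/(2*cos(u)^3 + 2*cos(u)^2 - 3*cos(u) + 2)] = 4*(-23*cos(u) - 16*cos(2*u) - cos(3*u) + 1)*sin(u)/(-4*sin(u)^2 - 3*cos(u) + cos(3*u) + 8)^2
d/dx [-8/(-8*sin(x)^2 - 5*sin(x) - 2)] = -8*(16*sin(x) + 5)*cos(x)/(8*sin(x)^2 + 5*sin(x) + 2)^2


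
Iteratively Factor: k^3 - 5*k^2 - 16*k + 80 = (k - 4)*(k^2 - k - 20) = (k - 5)*(k - 4)*(k + 4)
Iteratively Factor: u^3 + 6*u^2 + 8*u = (u + 2)*(u^2 + 4*u) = (u + 2)*(u + 4)*(u)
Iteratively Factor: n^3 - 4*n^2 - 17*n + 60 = (n - 3)*(n^2 - n - 20) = (n - 5)*(n - 3)*(n + 4)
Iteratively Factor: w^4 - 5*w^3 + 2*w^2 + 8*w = (w)*(w^3 - 5*w^2 + 2*w + 8) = w*(w - 2)*(w^2 - 3*w - 4) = w*(w - 2)*(w + 1)*(w - 4)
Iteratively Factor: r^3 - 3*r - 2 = (r + 1)*(r^2 - r - 2) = (r - 2)*(r + 1)*(r + 1)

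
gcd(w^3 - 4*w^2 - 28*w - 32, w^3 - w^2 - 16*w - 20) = w^2 + 4*w + 4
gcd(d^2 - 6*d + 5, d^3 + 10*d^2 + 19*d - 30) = d - 1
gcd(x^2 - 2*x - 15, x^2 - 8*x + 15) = x - 5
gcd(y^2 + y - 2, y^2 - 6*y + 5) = y - 1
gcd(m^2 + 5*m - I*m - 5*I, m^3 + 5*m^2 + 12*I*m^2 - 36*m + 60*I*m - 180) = m + 5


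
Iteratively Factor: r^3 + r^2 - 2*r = (r - 1)*(r^2 + 2*r) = r*(r - 1)*(r + 2)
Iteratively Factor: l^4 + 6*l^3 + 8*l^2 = (l + 2)*(l^3 + 4*l^2) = l*(l + 2)*(l^2 + 4*l) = l^2*(l + 2)*(l + 4)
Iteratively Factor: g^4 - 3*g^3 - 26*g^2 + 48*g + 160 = (g - 4)*(g^3 + g^2 - 22*g - 40) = (g - 5)*(g - 4)*(g^2 + 6*g + 8) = (g - 5)*(g - 4)*(g + 4)*(g + 2)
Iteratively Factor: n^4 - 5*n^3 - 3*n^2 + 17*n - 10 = (n + 2)*(n^3 - 7*n^2 + 11*n - 5) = (n - 1)*(n + 2)*(n^2 - 6*n + 5) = (n - 1)^2*(n + 2)*(n - 5)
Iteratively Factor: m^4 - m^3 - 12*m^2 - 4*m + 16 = (m - 4)*(m^3 + 3*m^2 - 4) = (m - 4)*(m + 2)*(m^2 + m - 2) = (m - 4)*(m - 1)*(m + 2)*(m + 2)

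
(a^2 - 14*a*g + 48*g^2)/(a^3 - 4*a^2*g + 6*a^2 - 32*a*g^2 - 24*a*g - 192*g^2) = (a - 6*g)/(a^2 + 4*a*g + 6*a + 24*g)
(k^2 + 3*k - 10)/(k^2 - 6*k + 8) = (k + 5)/(k - 4)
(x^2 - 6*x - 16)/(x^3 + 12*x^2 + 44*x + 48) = (x - 8)/(x^2 + 10*x + 24)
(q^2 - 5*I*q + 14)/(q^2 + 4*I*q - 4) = (q - 7*I)/(q + 2*I)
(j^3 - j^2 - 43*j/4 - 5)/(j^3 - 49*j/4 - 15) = (2*j + 1)/(2*j + 3)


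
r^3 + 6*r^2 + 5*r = r*(r + 1)*(r + 5)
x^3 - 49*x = x*(x - 7)*(x + 7)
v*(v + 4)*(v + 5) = v^3 + 9*v^2 + 20*v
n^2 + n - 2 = (n - 1)*(n + 2)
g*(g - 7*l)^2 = g^3 - 14*g^2*l + 49*g*l^2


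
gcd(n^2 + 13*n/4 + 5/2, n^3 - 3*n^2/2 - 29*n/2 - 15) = n + 2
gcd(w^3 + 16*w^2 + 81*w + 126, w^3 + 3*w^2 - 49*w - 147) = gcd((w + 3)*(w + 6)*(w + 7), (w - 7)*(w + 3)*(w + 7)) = w^2 + 10*w + 21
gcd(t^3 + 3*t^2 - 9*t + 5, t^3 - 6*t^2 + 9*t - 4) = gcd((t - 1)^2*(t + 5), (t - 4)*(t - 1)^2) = t^2 - 2*t + 1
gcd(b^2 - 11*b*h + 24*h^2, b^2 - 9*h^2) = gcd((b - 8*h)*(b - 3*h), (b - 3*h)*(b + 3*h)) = b - 3*h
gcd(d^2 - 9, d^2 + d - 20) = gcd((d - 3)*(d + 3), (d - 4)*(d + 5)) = 1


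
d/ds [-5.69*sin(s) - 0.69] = -5.69*cos(s)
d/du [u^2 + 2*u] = 2*u + 2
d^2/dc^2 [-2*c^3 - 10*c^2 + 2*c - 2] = -12*c - 20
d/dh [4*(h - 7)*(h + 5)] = 8*h - 8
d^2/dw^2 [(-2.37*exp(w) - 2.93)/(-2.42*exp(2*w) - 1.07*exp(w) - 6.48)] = (13.879668*exp(4*w) + 62.5001300000001*exp(3*w) - 200.231526*exp(2*w) - 196.866427*exp(w) + 79.2018)*exp(w)/(14.172488*exp(6*w) + 18.799044*exp(5*w) + 122.16039*exp(4*w) + 101.900915*exp(3*w) + 327.10716*exp(2*w) + 134.789184*exp(w) + 272.097792)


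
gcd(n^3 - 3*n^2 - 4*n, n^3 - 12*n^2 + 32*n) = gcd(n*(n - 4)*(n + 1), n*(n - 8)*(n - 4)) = n^2 - 4*n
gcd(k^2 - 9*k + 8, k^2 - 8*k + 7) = k - 1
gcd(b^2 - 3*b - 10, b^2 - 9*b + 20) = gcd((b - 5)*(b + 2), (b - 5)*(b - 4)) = b - 5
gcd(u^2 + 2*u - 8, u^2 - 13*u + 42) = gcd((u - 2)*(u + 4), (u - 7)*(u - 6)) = 1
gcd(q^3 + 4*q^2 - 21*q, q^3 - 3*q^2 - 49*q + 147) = q^2 + 4*q - 21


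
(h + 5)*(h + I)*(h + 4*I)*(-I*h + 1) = -I*h^4 + 6*h^3 - 5*I*h^3 + 30*h^2 + 9*I*h^2 - 4*h + 45*I*h - 20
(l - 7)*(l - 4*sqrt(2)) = l^2 - 7*l - 4*sqrt(2)*l + 28*sqrt(2)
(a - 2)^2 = a^2 - 4*a + 4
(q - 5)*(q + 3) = q^2 - 2*q - 15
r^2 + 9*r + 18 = (r + 3)*(r + 6)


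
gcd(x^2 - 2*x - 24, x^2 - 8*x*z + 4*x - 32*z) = x + 4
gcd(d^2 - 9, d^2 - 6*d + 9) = d - 3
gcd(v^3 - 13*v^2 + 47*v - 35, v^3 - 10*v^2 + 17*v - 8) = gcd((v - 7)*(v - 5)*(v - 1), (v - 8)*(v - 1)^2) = v - 1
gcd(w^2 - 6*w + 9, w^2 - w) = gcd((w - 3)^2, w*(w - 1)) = 1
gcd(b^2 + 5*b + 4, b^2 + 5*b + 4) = b^2 + 5*b + 4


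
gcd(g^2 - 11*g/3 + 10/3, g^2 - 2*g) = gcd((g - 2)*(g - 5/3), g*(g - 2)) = g - 2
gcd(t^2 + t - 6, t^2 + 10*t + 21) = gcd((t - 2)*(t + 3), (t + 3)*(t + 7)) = t + 3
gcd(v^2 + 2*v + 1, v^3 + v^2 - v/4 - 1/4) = v + 1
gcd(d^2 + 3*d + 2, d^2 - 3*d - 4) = d + 1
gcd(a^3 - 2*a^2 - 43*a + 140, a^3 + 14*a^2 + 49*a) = a + 7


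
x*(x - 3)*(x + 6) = x^3 + 3*x^2 - 18*x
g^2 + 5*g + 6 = (g + 2)*(g + 3)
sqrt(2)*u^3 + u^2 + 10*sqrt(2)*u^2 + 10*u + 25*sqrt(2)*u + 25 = (u + 5)^2*(sqrt(2)*u + 1)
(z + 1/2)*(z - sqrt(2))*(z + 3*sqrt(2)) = z^3 + z^2/2 + 2*sqrt(2)*z^2 - 6*z + sqrt(2)*z - 3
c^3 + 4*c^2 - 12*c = c*(c - 2)*(c + 6)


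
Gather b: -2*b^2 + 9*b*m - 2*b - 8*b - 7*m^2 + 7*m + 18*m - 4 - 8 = -2*b^2 + b*(9*m - 10) - 7*m^2 + 25*m - 12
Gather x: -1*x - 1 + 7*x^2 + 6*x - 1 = 7*x^2 + 5*x - 2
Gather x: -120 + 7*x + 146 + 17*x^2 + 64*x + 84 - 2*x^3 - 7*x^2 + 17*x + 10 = -2*x^3 + 10*x^2 + 88*x + 120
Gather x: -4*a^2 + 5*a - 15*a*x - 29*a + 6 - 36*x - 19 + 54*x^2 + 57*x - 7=-4*a^2 - 24*a + 54*x^2 + x*(21 - 15*a) - 20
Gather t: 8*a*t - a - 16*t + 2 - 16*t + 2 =-a + t*(8*a - 32) + 4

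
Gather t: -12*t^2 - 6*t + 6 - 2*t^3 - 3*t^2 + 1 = -2*t^3 - 15*t^2 - 6*t + 7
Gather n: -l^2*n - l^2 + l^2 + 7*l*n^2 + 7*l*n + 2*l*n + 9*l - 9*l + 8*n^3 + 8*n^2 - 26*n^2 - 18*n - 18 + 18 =8*n^3 + n^2*(7*l - 18) + n*(-l^2 + 9*l - 18)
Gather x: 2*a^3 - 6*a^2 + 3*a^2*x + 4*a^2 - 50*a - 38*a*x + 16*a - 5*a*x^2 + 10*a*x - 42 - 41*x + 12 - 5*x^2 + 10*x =2*a^3 - 2*a^2 - 34*a + x^2*(-5*a - 5) + x*(3*a^2 - 28*a - 31) - 30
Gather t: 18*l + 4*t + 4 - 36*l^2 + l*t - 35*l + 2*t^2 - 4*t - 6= -36*l^2 + l*t - 17*l + 2*t^2 - 2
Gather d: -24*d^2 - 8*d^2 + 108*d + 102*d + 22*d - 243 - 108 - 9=-32*d^2 + 232*d - 360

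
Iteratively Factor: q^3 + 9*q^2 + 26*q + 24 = (q + 4)*(q^2 + 5*q + 6) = (q + 2)*(q + 4)*(q + 3)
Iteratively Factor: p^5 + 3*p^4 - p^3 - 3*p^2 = (p + 3)*(p^4 - p^2) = p*(p + 3)*(p^3 - p) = p*(p + 1)*(p + 3)*(p^2 - p) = p*(p - 1)*(p + 1)*(p + 3)*(p)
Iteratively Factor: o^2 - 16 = (o + 4)*(o - 4)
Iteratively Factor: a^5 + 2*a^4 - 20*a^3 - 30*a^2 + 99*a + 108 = (a + 3)*(a^4 - a^3 - 17*a^2 + 21*a + 36) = (a + 3)*(a + 4)*(a^3 - 5*a^2 + 3*a + 9) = (a - 3)*(a + 3)*(a + 4)*(a^2 - 2*a - 3) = (a - 3)*(a + 1)*(a + 3)*(a + 4)*(a - 3)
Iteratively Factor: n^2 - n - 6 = (n + 2)*(n - 3)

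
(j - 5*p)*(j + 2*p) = j^2 - 3*j*p - 10*p^2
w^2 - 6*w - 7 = (w - 7)*(w + 1)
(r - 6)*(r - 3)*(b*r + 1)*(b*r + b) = b^2*r^4 - 8*b^2*r^3 + 9*b^2*r^2 + 18*b^2*r + b*r^3 - 8*b*r^2 + 9*b*r + 18*b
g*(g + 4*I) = g^2 + 4*I*g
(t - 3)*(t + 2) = t^2 - t - 6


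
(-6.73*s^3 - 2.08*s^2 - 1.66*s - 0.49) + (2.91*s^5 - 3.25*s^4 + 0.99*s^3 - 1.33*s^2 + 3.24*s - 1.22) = 2.91*s^5 - 3.25*s^4 - 5.74*s^3 - 3.41*s^2 + 1.58*s - 1.71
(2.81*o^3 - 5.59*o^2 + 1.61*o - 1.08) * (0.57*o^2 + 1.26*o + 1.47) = 1.6017*o^5 + 0.3543*o^4 - 1.995*o^3 - 6.8043*o^2 + 1.0059*o - 1.5876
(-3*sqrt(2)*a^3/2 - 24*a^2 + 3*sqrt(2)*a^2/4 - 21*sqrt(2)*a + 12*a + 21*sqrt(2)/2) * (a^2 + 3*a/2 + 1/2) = -3*sqrt(2)*a^5/2 - 24*a^4 - 3*sqrt(2)*a^4/2 - 165*sqrt(2)*a^3/8 - 24*a^3 - 165*sqrt(2)*a^2/8 + 6*a^2 + 6*a + 21*sqrt(2)*a/4 + 21*sqrt(2)/4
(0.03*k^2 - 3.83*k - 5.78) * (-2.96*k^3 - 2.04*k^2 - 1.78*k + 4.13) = -0.0888*k^5 + 11.2756*k^4 + 24.8686*k^3 + 18.7325*k^2 - 5.5295*k - 23.8714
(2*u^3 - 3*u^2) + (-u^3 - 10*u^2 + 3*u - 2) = u^3 - 13*u^2 + 3*u - 2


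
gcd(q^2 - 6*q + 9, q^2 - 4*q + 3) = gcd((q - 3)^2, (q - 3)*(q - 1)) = q - 3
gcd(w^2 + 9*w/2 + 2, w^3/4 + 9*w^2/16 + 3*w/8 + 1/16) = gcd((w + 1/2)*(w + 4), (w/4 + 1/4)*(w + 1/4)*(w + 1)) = 1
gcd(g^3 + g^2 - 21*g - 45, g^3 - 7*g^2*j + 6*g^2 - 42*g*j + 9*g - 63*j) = g^2 + 6*g + 9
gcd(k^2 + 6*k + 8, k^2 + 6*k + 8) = k^2 + 6*k + 8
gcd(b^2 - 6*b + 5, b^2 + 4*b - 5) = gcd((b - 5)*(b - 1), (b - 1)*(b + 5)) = b - 1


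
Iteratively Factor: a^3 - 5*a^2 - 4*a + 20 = (a - 5)*(a^2 - 4) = (a - 5)*(a + 2)*(a - 2)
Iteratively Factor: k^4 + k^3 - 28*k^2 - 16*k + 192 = (k + 4)*(k^3 - 3*k^2 - 16*k + 48) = (k - 3)*(k + 4)*(k^2 - 16) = (k - 3)*(k + 4)^2*(k - 4)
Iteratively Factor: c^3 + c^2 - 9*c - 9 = (c + 1)*(c^2 - 9) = (c - 3)*(c + 1)*(c + 3)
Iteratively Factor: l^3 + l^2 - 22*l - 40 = (l + 2)*(l^2 - l - 20) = (l - 5)*(l + 2)*(l + 4)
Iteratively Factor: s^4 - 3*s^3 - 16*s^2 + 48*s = (s - 4)*(s^3 + s^2 - 12*s) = (s - 4)*(s + 4)*(s^2 - 3*s) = (s - 4)*(s - 3)*(s + 4)*(s)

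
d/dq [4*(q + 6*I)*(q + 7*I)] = 8*q + 52*I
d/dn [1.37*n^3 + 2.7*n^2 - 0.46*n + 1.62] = 4.11*n^2 + 5.4*n - 0.46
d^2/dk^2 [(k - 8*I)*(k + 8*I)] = 2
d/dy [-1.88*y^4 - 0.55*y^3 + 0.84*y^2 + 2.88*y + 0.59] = -7.52*y^3 - 1.65*y^2 + 1.68*y + 2.88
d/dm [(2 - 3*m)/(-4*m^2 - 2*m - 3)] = (-12*m^2 + 16*m + 13)/(16*m^4 + 16*m^3 + 28*m^2 + 12*m + 9)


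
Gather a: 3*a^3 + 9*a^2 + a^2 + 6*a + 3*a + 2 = 3*a^3 + 10*a^2 + 9*a + 2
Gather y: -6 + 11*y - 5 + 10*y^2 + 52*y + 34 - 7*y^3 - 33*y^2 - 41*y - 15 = -7*y^3 - 23*y^2 + 22*y + 8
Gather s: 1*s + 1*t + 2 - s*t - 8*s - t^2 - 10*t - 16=s*(-t - 7) - t^2 - 9*t - 14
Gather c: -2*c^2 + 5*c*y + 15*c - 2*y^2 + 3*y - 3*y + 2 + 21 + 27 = -2*c^2 + c*(5*y + 15) - 2*y^2 + 50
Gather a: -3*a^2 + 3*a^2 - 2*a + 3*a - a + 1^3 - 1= 0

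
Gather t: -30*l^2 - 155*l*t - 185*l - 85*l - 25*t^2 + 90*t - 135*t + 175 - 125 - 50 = -30*l^2 - 270*l - 25*t^2 + t*(-155*l - 45)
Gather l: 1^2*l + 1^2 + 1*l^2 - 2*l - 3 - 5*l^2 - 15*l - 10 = -4*l^2 - 16*l - 12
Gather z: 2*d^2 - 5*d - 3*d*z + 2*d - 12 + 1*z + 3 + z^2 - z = 2*d^2 - 3*d*z - 3*d + z^2 - 9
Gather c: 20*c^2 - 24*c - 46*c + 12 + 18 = 20*c^2 - 70*c + 30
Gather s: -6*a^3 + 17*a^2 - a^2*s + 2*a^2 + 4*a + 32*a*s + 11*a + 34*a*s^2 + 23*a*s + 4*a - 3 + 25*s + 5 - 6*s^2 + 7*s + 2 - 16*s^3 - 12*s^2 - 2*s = -6*a^3 + 19*a^2 + 19*a - 16*s^3 + s^2*(34*a - 18) + s*(-a^2 + 55*a + 30) + 4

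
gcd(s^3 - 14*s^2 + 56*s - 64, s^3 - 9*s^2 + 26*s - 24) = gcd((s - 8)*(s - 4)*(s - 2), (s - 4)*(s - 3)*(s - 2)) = s^2 - 6*s + 8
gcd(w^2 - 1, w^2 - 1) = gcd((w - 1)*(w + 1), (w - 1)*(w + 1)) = w^2 - 1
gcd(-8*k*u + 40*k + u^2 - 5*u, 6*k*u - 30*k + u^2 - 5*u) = u - 5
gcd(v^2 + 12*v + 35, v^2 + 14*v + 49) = v + 7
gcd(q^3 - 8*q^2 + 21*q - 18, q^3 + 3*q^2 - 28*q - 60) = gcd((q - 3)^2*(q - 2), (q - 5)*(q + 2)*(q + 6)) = 1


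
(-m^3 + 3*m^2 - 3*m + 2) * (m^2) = -m^5 + 3*m^4 - 3*m^3 + 2*m^2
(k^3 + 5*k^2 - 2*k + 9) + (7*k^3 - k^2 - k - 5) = 8*k^3 + 4*k^2 - 3*k + 4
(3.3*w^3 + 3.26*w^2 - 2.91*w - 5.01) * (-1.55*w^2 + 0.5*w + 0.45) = -5.115*w^5 - 3.403*w^4 + 7.6255*w^3 + 7.7775*w^2 - 3.8145*w - 2.2545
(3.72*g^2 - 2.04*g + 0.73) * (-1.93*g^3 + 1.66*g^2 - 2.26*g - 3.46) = -7.1796*g^5 + 10.1124*g^4 - 13.2025*g^3 - 7.049*g^2 + 5.4086*g - 2.5258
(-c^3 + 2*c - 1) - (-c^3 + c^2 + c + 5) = -c^2 + c - 6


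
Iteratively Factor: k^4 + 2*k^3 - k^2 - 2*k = (k)*(k^3 + 2*k^2 - k - 2) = k*(k + 2)*(k^2 - 1) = k*(k + 1)*(k + 2)*(k - 1)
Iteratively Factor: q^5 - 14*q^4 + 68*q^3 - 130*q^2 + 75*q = (q - 3)*(q^4 - 11*q^3 + 35*q^2 - 25*q) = q*(q - 3)*(q^3 - 11*q^2 + 35*q - 25) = q*(q - 3)*(q - 1)*(q^2 - 10*q + 25) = q*(q - 5)*(q - 3)*(q - 1)*(q - 5)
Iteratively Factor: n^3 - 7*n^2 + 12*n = (n)*(n^2 - 7*n + 12) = n*(n - 3)*(n - 4)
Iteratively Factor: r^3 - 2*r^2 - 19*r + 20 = (r - 1)*(r^2 - r - 20) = (r - 5)*(r - 1)*(r + 4)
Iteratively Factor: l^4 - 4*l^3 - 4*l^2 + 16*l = (l)*(l^3 - 4*l^2 - 4*l + 16) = l*(l + 2)*(l^2 - 6*l + 8) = l*(l - 2)*(l + 2)*(l - 4)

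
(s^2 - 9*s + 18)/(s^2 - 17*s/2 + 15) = 2*(s - 3)/(2*s - 5)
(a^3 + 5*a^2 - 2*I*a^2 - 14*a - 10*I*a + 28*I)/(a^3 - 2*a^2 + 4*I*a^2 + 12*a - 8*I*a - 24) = (a + 7)/(a + 6*I)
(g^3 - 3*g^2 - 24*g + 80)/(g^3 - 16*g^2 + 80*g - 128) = (g + 5)/(g - 8)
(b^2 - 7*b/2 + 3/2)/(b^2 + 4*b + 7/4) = 2*(2*b^2 - 7*b + 3)/(4*b^2 + 16*b + 7)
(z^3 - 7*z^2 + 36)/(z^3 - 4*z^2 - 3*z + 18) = (z - 6)/(z - 3)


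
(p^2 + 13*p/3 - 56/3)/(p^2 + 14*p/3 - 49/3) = (3*p - 8)/(3*p - 7)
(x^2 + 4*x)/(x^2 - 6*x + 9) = x*(x + 4)/(x^2 - 6*x + 9)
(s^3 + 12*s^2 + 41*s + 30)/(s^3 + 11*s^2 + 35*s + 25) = (s + 6)/(s + 5)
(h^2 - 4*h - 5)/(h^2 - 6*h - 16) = (-h^2 + 4*h + 5)/(-h^2 + 6*h + 16)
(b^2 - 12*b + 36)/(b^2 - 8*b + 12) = (b - 6)/(b - 2)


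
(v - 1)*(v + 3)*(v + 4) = v^3 + 6*v^2 + 5*v - 12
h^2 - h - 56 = (h - 8)*(h + 7)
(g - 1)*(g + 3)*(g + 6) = g^3 + 8*g^2 + 9*g - 18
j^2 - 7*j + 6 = (j - 6)*(j - 1)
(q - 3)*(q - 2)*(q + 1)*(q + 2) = q^4 - 2*q^3 - 7*q^2 + 8*q + 12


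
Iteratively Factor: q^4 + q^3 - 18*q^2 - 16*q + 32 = (q - 1)*(q^3 + 2*q^2 - 16*q - 32) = (q - 1)*(q + 4)*(q^2 - 2*q - 8) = (q - 1)*(q + 2)*(q + 4)*(q - 4)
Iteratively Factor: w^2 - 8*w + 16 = (w - 4)*(w - 4)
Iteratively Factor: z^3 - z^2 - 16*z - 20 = (z + 2)*(z^2 - 3*z - 10) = (z - 5)*(z + 2)*(z + 2)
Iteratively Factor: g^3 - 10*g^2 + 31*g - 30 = (g - 2)*(g^2 - 8*g + 15) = (g - 5)*(g - 2)*(g - 3)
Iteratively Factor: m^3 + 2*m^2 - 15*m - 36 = (m + 3)*(m^2 - m - 12) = (m + 3)^2*(m - 4)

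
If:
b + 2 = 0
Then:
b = -2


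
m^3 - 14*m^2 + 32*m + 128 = (m - 8)^2*(m + 2)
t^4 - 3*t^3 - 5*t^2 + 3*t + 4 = (t - 4)*(t - 1)*(t + 1)^2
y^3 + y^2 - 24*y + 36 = (y - 3)*(y - 2)*(y + 6)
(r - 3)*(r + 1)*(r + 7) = r^3 + 5*r^2 - 17*r - 21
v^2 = v^2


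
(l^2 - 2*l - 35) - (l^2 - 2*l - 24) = -11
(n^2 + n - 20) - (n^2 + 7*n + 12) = -6*n - 32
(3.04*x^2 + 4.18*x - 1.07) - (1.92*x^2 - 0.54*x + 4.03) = 1.12*x^2 + 4.72*x - 5.1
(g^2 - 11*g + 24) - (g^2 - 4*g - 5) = 29 - 7*g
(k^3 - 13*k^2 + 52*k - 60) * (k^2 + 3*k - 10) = k^5 - 10*k^4 + 3*k^3 + 226*k^2 - 700*k + 600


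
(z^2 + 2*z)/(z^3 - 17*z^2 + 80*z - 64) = z*(z + 2)/(z^3 - 17*z^2 + 80*z - 64)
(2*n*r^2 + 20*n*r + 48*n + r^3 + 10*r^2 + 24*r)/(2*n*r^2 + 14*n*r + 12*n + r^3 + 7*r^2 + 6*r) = (r + 4)/(r + 1)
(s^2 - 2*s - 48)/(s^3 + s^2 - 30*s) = (s - 8)/(s*(s - 5))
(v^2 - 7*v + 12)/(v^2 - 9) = (v - 4)/(v + 3)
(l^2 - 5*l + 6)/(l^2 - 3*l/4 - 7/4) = 4*(-l^2 + 5*l - 6)/(-4*l^2 + 3*l + 7)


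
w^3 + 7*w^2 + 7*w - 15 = (w - 1)*(w + 3)*(w + 5)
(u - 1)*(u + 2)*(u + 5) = u^3 + 6*u^2 + 3*u - 10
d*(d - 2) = d^2 - 2*d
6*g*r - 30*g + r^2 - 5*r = (6*g + r)*(r - 5)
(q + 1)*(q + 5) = q^2 + 6*q + 5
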